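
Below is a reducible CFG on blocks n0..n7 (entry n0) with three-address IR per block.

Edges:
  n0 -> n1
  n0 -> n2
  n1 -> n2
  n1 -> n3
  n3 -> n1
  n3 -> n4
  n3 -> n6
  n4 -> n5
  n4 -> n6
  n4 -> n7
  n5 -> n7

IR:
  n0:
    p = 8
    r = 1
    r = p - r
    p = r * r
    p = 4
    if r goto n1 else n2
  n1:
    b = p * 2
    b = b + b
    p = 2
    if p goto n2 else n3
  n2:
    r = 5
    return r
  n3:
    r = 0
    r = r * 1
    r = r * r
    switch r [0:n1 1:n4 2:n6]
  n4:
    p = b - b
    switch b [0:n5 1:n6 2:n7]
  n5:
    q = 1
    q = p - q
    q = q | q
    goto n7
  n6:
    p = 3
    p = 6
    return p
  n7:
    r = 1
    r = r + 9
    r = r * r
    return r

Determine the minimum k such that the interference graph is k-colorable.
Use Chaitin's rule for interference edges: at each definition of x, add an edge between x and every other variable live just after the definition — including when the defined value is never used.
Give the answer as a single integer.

Answer: 3

Working:
Per-block:
  n0: {p,r} / ∅
  n1: {b,p} / {p}
  n2: {r} / ∅
  n3: {r} / ∅
  n4: {p} / {b}
  n5: {q} / {p}
  n6: {p} / ∅
  n7: {r} / ∅

Liveness:
  n0: in=∅ out={p}
  n1: in={p} out={b,p}
  n2: in=∅ out=∅
  n3: in={b,p} out={b,p}
  n4: in={b} out={p}
  n5: in={p} out=∅
  n6: in=∅ out=∅
  n7: in=∅ out=∅

Interfere edges:
  b — {p,r}
  p — {b,q,r}
  q — {p}
  r — {b,p}

Registers:
  clique {b,p,r} ⇒ need ≥ 3
  assign b→R1 p→R0 q→R1 r→R2 — no edge inside a register ⇒ χ ≤ 3
  χ = 3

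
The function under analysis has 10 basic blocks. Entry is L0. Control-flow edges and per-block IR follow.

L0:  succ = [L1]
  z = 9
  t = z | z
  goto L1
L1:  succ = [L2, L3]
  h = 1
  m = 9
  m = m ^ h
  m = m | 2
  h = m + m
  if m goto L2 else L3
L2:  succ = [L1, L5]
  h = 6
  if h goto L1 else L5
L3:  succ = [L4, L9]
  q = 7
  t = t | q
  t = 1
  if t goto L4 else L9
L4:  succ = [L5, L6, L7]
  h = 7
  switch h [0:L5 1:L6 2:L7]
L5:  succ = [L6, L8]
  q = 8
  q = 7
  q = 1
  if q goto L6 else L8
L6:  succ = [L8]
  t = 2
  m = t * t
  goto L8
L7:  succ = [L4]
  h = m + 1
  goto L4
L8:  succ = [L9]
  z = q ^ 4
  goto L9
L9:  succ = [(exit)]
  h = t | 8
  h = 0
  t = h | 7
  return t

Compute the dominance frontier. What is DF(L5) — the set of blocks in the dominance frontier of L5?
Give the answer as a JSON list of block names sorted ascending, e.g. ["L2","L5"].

Answer: ["L6", "L8"]

Analysis:
idom tree: L1←L0 L2←L1 L3←L1 L4←L3 L5←L1 L6←L1 L7←L4 L8←L1 L9←L1
Dom at joins:
  L1: preds {L0,L2}: {L0} ∩ {L0,L1,L2} = {L0}; idom=L0
  L4: preds {L3,L7}: {L0,L1,L3} ∩ {L0,L1,L3,L4,L7} = {L0,L1,L3}; idom=L3
  L5: preds {L2,L4}: {L0,L1,L2} ∩ {L0,L1,L3,L4} = {L0,L1}; idom=L1
  L6: preds {L4,L5}: {L0,L1,L3,L4} ∩ {L0,L1,L5} = {L0,L1}; idom=L1
  L8: preds {L5,L6}: {L0,L1,L5} ∩ {L0,L1,L6} = {L0,L1}; idom=L1
  L9: preds {L3,L8}: {L0,L1,L3} ∩ {L0,L1,L8} = {L0,L1}; idom=L1

DF walk-up:
  L1←L0: walk · to L0
  L1←L2: walk L2→L1 to L0
  L4←L3: walk · to L3
  L4←L7: walk L7→L4 to L3
  L5←L2: walk L2 to L1
  L5←L4: walk L4→L3 to L1
  L6←L4: walk L4→L3 to L1
  L6←L5: walk L5 to L1
  L8←L5: walk L5 to L1
  L8←L6: walk L6 to L1
  L9←L3: walk L3 to L1
  L9←L8: walk L8 to L1
  L0: DF=∅
  L1: DF={L1}
  L2: DF={L1,L5}
  L3: DF={L5,L6,L9}
  L4: DF={L4,L5,L6}
  L5: DF={L6,L8}
  L6: DF={L8}
  L7: DF={L4}
  L8: DF={L9}
  L9: DF=∅

DF(L5) = ["L6", "L8"]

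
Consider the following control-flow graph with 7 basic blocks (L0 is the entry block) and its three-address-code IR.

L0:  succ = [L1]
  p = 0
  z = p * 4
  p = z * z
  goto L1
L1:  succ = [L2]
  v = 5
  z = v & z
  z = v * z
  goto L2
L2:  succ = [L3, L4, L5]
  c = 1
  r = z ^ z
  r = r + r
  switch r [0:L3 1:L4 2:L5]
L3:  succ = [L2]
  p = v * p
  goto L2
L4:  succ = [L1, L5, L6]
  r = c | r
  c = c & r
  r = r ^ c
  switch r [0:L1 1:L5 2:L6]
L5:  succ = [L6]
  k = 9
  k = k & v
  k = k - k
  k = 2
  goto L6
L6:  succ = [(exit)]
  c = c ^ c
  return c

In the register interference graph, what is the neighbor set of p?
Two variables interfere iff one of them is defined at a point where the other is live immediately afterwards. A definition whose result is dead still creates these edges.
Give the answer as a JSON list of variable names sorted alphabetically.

Block summaries:
  L0 def {p,z} use ∅
  L1 def {v,z} use {z}
  L2 def {c,r} use {z}
  L3 def {p} use {p,v}
  L4 def {c,r} use {c,r}
  L5 def {k} use {v}
  L6 def {c} use {c}

Backward fixpoint:
  L0: in=∅ out={p,z}
  L1: in={p,z} out={p,v,z}
  L2: in={p,v,z} out={c,p,r,v,z}
  L3: in={p,v,z} out={p,v,z}
  L4: in={c,p,r,v,z} out={c,p,v,z}
  L5: in={c,v} out={c}
  L6: in={c} out=∅

Interfere edges:
  c: {k,p,r,v,z}
  k: {c,v}
  p: {c,r,v,z}
  r: {c,p,v,z}
  v: {c,k,p,r,z}
  z: {c,p,r,v}

N(p) = ["c", "r", "v", "z"]

Answer: ["c", "r", "v", "z"]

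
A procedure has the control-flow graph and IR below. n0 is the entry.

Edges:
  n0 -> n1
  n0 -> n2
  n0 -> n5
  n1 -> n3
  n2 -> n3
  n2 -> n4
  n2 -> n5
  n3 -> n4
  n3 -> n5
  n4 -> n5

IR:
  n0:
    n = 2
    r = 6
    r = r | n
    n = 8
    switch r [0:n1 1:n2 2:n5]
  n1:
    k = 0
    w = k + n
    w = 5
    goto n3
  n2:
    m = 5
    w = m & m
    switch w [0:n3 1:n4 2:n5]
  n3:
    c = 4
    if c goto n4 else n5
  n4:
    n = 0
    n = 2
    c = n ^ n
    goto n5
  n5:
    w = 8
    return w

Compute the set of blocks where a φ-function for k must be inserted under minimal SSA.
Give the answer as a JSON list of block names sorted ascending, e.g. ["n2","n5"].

Answer: ["n3", "n4", "n5"]

Working:
idom tree: n1←n0 n2←n0 n3←n0 n4←n0 n5←n0
Join-block Dom:
  n3: preds {n1,n2}: {n0,n1} ∩ {n0,n2} = {n0}; idom=n0
  n4: preds {n2,n3}: {n0,n2} ∩ {n0,n3} = {n0}; idom=n0
  n5: preds {n0,n2,n3,n4}: {n0} ∩ {n0,n2} ∩ {n0,n3} ∩ {n0,n4} = {n0}; idom=n0

DF walk-up:
  n3←n1: walk n1 to n0
  n3←n2: walk n2 to n0
  n4←n2: walk n2 to n0
  n4←n3: walk n3 to n0
  n5←n0: walk · to n0
  n5←n2: walk n2 to n0
  n5←n3: walk n3 to n0
  n5←n4: walk n4 to n0
  DF(n0)=∅
  DF(n1)={n3}
  DF(n2)={n3,n4,n5}
  DF(n3)={n4,n5}
  DF(n4)={n5}
  DF(n5)=∅

φ for k: defs {n1}
  DF⁺ = {n3,n4,n5}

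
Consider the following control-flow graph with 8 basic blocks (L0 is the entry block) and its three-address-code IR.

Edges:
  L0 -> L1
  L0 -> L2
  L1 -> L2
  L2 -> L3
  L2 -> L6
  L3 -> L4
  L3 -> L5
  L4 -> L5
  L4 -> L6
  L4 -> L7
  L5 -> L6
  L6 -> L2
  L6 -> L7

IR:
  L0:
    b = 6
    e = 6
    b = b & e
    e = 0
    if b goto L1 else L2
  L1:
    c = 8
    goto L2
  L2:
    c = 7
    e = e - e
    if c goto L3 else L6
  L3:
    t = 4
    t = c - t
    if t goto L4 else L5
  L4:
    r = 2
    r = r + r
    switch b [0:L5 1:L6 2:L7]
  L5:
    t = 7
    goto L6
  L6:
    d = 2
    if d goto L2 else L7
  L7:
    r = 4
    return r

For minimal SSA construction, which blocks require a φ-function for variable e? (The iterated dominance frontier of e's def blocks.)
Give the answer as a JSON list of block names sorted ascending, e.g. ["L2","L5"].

idom tree: L1←L0 L2←L0 L3←L2 L4←L3 L5←L3 L6←L2 L7←L2
Dom at joins:
  L2: preds {L0,L1,L6}: {L0} ∩ {L0,L1} ∩ {L0,L2,L6} = {L0}; idom=L0
  L5: preds {L3,L4}: {L0,L2,L3} ∩ {L0,L2,L3,L4} = {L0,L2,L3}; idom=L3
  L6: preds {L2,L4,L5}: {L0,L2} ∩ {L0,L2,L3,L4} ∩ {L0,L2,L3,L5} = {L0,L2}; idom=L2
  L7: preds {L4,L6}: {L0,L2,L3,L4} ∩ {L0,L2,L6} = {L0,L2}; idom=L2

DF walk-up:
  L2←L0: walk · to L0
  L2←L1: walk L1 to L0
  L2←L6: walk L6→L2 to L0
  L5←L3: walk · to L3
  L5←L4: walk L4 to L3
  L6←L2: walk · to L2
  L6←L4: walk L4→L3 to L2
  L6←L5: walk L5→L3 to L2
  L7←L4: walk L4→L3 to L2
  L7←L6: walk L6 to L2
  DF(L0)=∅
  DF(L1)={L2}
  DF(L2)={L2}
  DF(L3)={L6,L7}
  DF(L4)={L5,L6,L7}
  DF(L5)={L6}
  DF(L6)={L2,L7}
  DF(L7)=∅

φ for e: defs {L0,L2}
  DF⁺ = {L2}

Answer: ["L2"]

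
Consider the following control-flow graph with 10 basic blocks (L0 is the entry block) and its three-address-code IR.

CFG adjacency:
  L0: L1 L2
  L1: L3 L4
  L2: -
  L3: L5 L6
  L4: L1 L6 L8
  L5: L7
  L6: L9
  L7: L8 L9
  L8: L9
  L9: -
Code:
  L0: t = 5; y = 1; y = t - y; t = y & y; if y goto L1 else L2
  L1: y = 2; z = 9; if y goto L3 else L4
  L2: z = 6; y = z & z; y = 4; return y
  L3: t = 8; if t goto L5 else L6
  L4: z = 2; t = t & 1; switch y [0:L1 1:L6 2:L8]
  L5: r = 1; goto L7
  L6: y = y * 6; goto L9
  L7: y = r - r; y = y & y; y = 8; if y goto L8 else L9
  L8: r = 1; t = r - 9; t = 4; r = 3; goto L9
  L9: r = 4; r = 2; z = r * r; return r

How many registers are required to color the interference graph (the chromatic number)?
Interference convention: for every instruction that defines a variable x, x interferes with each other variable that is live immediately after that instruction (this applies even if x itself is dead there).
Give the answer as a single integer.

Answer: 3

Derivation:
Per-block:
  L0: def={t,y} ue=∅
  L1: def={y,z} ue=∅
  L2: def={y,z} ue=∅
  L3: def={t} ue=∅
  L4: def={t,z} ue={t,y}
  L5: def={r} ue=∅
  L6: def={y} ue={y}
  L7: def={y} ue={r}
  L8: def={r,t} ue=∅
  L9: def={r,z} ue=∅

Liveness:
  L0 li=∅ lo={t}
  L1 li={t} lo={t,y}
  L2 li=∅ lo=∅
  L3 li={y} lo={y}
  L4 li={t,y} lo={t,y}
  L5 li=∅ lo={r}
  L6 li={y} lo=∅
  L7 li={r} lo=∅
  L8 li=∅ lo=∅
  L9 li=∅ lo=∅

Interference:
  r — {z}
  t — {y,z}
  y — {t,z}
  z — {r,t,y}

Chromatic number:
  {t,y,z} pairwise interfere (3-clique) ⇒ χ ≥ 3
  3-colouring: R0={z}  R1={r,t}  R2={y}
  χ = 3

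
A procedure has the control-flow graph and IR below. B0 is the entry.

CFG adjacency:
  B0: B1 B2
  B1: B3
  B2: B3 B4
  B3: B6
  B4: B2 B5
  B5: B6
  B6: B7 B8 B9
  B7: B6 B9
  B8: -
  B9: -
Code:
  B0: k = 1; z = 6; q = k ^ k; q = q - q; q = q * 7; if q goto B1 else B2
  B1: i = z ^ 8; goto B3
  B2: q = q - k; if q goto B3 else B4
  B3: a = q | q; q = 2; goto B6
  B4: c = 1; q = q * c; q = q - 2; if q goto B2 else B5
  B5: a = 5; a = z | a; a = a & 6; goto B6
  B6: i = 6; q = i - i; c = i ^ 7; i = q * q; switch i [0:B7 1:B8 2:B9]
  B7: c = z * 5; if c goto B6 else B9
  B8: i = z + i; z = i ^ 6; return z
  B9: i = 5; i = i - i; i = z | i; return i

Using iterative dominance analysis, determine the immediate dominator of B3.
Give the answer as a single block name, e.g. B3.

idom tree: B1←B0 B2←B0 B3←B0 B4←B2 B5←B4 B6←B0 B7←B6 B8←B6 B9←B6
Dom∩ at merges:
  B2: preds {B0,B4}: {B0} ∩ {B0,B2,B4} = {B0}; idom=B0
  B3: preds {B1,B2}: {B0,B1} ∩ {B0,B2} = {B0}; idom=B0
  B6: preds {B3,B5,B7}: {B0,B3} ∩ {B0,B2,B4,B5} ∩ {B0,B6,B7} = {B0}; idom=B0
  B9: preds {B6,B7}: {B0,B6} ∩ {B0,B6,B7} = {B0,B6}; idom=B6

idom(B3) = B0

Answer: B0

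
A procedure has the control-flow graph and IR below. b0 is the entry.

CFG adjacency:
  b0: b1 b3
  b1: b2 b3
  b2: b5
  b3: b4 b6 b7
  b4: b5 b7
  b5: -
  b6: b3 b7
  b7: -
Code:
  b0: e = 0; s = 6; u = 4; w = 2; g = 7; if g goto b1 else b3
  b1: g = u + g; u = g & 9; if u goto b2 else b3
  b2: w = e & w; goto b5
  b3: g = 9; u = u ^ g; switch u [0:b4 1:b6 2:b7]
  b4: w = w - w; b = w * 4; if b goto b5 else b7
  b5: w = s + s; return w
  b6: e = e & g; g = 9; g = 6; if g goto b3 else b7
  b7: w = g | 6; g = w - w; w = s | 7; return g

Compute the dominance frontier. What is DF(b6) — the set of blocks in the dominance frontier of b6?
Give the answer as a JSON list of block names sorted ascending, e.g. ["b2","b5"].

Answer: ["b3", "b7"]

Working:
idom tree: b1←b0 b2←b1 b3←b0 b4←b3 b5←b0 b6←b3 b7←b3
Dom∩ at merges:
  b3: preds {b0,b1,b6}: {b0} ∩ {b0,b1} ∩ {b0,b3,b6} = {b0}; idom=b0
  b5: preds {b2,b4}: {b0,b1,b2} ∩ {b0,b3,b4} = {b0}; idom=b0
  b7: preds {b3,b4,b6}: {b0,b3} ∩ {b0,b3,b4} ∩ {b0,b3,b6} = {b0,b3}; idom=b3

DF derivation:
  join b3 pred b0: · stop@b0
  join b3 pred b1: b1 stop@b0
  join b3 pred b6: b6→b3 stop@b0
  join b5 pred b2: b2→b1 stop@b0
  join b5 pred b4: b4→b3 stop@b0
  join b7 pred b3: · stop@b3
  join b7 pred b4: b4 stop@b3
  join b7 pred b6: b6 stop@b3
  b0 → ∅
  b1 → {b3,b5}
  b2 → {b5}
  b3 → {b3,b5}
  b4 → {b5,b7}
  b5 → ∅
  b6 → {b3,b7}
  b7 → ∅

DF(b6) = ["b3", "b7"]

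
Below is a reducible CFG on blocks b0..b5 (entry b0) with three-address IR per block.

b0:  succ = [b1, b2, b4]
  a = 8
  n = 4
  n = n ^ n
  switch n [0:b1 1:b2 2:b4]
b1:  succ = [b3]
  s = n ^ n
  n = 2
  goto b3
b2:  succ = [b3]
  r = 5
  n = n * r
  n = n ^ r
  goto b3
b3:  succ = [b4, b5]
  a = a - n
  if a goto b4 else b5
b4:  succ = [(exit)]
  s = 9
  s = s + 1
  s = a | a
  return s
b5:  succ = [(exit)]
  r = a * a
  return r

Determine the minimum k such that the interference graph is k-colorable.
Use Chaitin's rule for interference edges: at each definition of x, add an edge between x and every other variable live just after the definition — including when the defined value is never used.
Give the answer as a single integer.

def/use:
  b0: {a,n} / ∅
  b1: {n,s} / {n}
  b2: {n,r} / {n}
  b3: {a} / {a,n}
  b4: {s} / {a}
  b5: {r} / {a}

Live sets:
  b0 li=∅ lo={a,n}
  b1 li={a,n} lo={a,n}
  b2 li={a,n} lo={a,n}
  b3 li={a,n} lo={a}
  b4 li={a} lo=∅
  b5 li={a} lo=∅

Interfere edges:
  a: {n,r,s}
  n: {a,r}
  r: {a,n}
  s: {a}

Registers:
  {a,n,r} pairwise interfere (3-clique) ⇒ χ ≥ 3
  assign a→r0 n→r1 r→r2 s→r1 — no edge inside a register ⇒ χ ≤ 3
  χ = 3

Answer: 3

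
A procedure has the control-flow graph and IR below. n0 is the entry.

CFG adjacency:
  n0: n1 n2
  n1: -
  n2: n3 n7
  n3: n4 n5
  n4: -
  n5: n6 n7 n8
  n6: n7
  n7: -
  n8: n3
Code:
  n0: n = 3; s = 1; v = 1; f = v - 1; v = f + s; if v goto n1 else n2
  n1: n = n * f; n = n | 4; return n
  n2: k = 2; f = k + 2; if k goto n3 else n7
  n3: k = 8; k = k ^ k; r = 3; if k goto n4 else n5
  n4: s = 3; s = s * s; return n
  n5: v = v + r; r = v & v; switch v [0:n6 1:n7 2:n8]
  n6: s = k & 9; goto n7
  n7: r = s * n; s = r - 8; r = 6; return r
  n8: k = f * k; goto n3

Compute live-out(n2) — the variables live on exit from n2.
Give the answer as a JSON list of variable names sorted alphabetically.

Answer: ["f", "n", "s", "v"]

Working:
Per-block:
  n0: def={f,n,s,v} ue=∅
  n1: def={n} ue={f,n}
  n2: def={f,k} ue=∅
  n3: def={k,r} ue=∅
  n4: def={s} ue={n}
  n5: def={r,v} ue={r,v}
  n6: def={s} ue={k}
  n7: def={r,s} ue={n,s}
  n8: def={k} ue={f,k}

Backward fixpoint:
  n0 li=∅ lo={f,n,s,v}
  n1 li={f,n} lo=∅
  n2 li={n,s,v} lo={f,n,s,v}
  n3 li={f,n,s,v} lo={f,k,n,r,s,v}
  n4 li={n} lo=∅
  n5 li={f,k,n,r,s,v} lo={f,k,n,s,v}
  n6 li={k,n} lo={n,s}
  n7 li={n,s} lo=∅
  n8 li={f,k,n,s,v} lo={f,n,s,v}

live-out(n2) = ["f", "n", "s", "v"]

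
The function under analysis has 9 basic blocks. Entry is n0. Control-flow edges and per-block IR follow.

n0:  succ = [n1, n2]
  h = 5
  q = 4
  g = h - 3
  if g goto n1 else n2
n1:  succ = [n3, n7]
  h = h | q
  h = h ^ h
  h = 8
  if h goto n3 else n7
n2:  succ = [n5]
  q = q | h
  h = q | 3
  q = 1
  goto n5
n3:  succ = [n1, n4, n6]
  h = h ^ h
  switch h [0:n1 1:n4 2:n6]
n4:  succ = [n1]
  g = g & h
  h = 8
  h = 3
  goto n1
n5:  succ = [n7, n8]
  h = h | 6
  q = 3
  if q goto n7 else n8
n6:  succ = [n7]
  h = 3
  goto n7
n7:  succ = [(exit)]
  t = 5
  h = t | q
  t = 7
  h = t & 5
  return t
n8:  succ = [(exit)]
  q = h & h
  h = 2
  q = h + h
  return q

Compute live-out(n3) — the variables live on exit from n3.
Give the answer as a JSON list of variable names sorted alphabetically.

Answer: ["g", "h", "q"]

Analysis:
Per-block:
  n0: def={g,h,q} ue=∅
  n1: def={h} ue={h,q}
  n2: def={h,q} ue={h,q}
  n3: def={h} ue={h}
  n4: def={g,h} ue={g,h}
  n5: def={h,q} ue={h}
  n6: def={h} ue=∅
  n7: def={h,t} ue={q}
  n8: def={h,q} ue={h}

Backward fixpoint:
  n0: in=∅ out={g,h,q}
  n1: in={g,h,q} out={g,h,q}
  n2: in={h,q} out={h}
  n3: in={g,h,q} out={g,h,q}
  n4: in={g,h,q} out={g,h,q}
  n5: in={h} out={h,q}
  n6: in={q} out={q}
  n7: in={q} out=∅
  n8: in={h} out=∅

live-out(n3) = ["g", "h", "q"]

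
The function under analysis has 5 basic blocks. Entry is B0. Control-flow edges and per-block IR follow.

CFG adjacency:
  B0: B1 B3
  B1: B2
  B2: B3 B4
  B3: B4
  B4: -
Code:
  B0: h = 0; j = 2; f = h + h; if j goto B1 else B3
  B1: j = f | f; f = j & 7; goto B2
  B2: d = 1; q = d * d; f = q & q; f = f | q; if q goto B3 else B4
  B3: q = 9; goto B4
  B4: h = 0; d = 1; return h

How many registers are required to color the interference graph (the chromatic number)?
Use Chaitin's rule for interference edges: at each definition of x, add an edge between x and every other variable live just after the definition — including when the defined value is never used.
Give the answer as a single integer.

Answer: 2

Derivation:
def/use:
  B0: def={f,h,j} ue=∅
  B1: def={f,j} ue={f}
  B2: def={d,f,q} ue=∅
  B3: def={q} ue=∅
  B4: def={d,h} ue=∅

Backward fixpoint:
  B0: in=∅ out={f}
  B1: in={f} out=∅
  B2: in=∅ out=∅
  B3: in=∅ out=∅
  B4: in=∅ out=∅

Interfere edges:
  d — {h}
  f — {j,q}
  h — {d,j}
  j — {f,h}
  q — {f}

Registers:
  {d,h} pairwise interfere (2-clique) ⇒ χ ≥ 2
  assign d→c1 f→c0 h→c0 j→c1 q→c1 — no edge inside a register ⇒ χ ≤ 2
  χ = 2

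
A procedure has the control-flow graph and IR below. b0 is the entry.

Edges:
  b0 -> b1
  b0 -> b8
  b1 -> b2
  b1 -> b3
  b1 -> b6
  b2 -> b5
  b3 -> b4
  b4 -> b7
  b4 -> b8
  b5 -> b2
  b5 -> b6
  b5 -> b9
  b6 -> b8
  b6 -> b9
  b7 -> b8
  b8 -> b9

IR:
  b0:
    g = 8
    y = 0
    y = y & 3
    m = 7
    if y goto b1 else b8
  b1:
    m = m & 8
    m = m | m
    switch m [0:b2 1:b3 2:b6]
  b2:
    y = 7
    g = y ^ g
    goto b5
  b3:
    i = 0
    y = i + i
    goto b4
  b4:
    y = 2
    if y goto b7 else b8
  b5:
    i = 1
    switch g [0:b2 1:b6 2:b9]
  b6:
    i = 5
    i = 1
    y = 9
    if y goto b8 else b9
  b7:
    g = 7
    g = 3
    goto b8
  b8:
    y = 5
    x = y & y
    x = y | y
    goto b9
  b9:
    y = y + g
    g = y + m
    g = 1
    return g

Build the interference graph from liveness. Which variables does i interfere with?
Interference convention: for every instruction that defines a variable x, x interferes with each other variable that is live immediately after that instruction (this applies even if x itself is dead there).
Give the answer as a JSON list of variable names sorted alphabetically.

Answer: ["g", "m", "y"]

Derivation:
Block summaries:
  b0 def {g,m,y} use ∅
  b1 def {m} use {m}
  b2 def {g,y} use {g}
  b3 def {i,y} use ∅
  b4 def {y} use ∅
  b5 def {i} use {g}
  b6 def {i,y} use ∅
  b7 def {g} use ∅
  b8 def {x,y} use ∅
  b9 def {g,y} use {g,m,y}

Backward fixpoint:
  live b0: ∅→{g,m}
  live b1: {g,m}→{g,m}
  live b2: {g,m}→{g,m,y}
  live b3: {g,m}→{g,m}
  live b4: {g,m}→{g,m}
  live b5: {g,m,y}→{g,m,y}
  live b6: {g,m}→{g,m,y}
  live b7: {m}→{g,m}
  live b8: {g,m}→{g,m,y}
  live b9: {g,m,y}→∅

Interfere edges:
  g — {i,m,x,y}
  i — {g,m,y}
  m — {g,i,x,y}
  x — {g,m,y}
  y — {g,i,m,x}

N(i) = ["g", "m", "y"]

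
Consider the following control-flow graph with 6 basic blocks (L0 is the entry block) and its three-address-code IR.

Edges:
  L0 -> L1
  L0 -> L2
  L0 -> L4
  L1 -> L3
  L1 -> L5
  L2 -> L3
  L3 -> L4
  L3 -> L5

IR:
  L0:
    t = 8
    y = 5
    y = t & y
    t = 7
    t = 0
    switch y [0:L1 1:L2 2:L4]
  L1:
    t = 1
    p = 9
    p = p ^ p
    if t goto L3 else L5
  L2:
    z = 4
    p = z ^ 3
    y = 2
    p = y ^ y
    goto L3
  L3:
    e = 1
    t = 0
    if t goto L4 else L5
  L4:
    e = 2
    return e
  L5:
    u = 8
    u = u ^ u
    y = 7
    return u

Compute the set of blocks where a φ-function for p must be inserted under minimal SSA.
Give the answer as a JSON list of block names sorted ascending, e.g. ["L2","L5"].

Answer: ["L3", "L4", "L5"]

Analysis:
idom tree: L1←L0 L2←L0 L3←L0 L4←L0 L5←L0
Dom at joins:
  L3: preds {L1,L2}: {L0,L1} ∩ {L0,L2} = {L0}; idom=L0
  L4: preds {L0,L3}: {L0} ∩ {L0,L3} = {L0}; idom=L0
  L5: preds {L1,L3}: {L0,L1} ∩ {L0,L3} = {L0}; idom=L0

Frontier:
  join L3 pred L1: L1 stop@L0
  join L3 pred L2: L2 stop@L0
  join L4 pred L0: · stop@L0
  join L4 pred L3: L3 stop@L0
  join L5 pred L1: L1 stop@L0
  join L5 pred L3: L3 stop@L0
  L0 → ∅
  L1 → {L3,L5}
  L2 → {L3}
  L3 → {L4,L5}
  L4 → ∅
  L5 → ∅

φ for p: defs {L1,L2}
  DF⁺ = {L3,L4,L5}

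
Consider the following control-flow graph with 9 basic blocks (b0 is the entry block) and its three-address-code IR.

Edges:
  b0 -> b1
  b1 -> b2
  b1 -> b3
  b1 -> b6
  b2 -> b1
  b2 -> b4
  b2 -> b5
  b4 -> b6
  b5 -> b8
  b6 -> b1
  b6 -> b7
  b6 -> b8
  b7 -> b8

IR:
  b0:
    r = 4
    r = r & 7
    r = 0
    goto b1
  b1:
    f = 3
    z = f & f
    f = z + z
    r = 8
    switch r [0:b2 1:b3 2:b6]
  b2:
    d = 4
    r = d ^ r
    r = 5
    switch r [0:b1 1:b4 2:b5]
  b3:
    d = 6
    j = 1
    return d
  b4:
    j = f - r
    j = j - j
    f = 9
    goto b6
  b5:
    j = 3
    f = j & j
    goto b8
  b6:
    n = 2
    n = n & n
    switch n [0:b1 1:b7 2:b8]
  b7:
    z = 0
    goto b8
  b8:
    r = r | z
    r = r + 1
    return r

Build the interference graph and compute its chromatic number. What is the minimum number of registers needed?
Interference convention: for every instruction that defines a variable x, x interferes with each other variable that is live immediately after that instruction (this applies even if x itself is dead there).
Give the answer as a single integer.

Block summaries:
  b0 def {r} use ∅
  b1 def {f,r,z} use ∅
  b2 def {d,r} use {r}
  b3 def {d,j} use ∅
  b4 def {f,j} use {f,r}
  b5 def {f,j} use ∅
  b6 def {n} use ∅
  b7 def {z} use ∅
  b8 def {r} use {r,z}

Liveness:
  live b0: ∅→∅
  live b1: ∅→{f,r,z}
  live b2: {f,r,z}→{f,r,z}
  live b3: ∅→∅
  live b4: {f,r,z}→{r,z}
  live b5: {r,z}→{r,z}
  live b6: {r,z}→{r,z}
  live b7: {r}→{r,z}
  live b8: {r,z}→∅

Conflict graph:
  d: {f,j,r,z}
  f: {d,r,z}
  j: {d,r,z}
  n: {r,z}
  r: {d,f,j,n,z}
  z: {d,f,j,n,r}

Colouring:
  clique {d,f,r,z} ⇒ need ≥ 4
  assign d→r2 f→r3 j→r3 n→r2 r→r0 z→r1 — no edge inside a register ⇒ χ ≤ 4
  χ = 4

Answer: 4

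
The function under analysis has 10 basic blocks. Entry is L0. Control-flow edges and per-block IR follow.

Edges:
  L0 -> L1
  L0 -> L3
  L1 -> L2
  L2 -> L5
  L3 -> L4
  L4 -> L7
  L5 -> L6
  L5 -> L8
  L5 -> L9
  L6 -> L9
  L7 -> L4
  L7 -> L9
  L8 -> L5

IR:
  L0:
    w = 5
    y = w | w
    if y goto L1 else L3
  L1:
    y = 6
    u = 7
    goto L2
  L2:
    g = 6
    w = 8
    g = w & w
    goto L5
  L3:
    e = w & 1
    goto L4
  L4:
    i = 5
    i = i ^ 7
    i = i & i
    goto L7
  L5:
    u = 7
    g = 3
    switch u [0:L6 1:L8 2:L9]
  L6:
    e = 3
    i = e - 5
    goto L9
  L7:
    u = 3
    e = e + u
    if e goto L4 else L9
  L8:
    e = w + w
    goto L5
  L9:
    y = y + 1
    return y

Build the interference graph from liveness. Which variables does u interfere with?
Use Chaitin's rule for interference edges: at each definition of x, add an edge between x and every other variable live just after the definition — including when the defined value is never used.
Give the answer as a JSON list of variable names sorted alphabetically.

def/use:
  L0 def {w,y} use ∅
  L1 def {u,y} use ∅
  L2 def {g,w} use ∅
  L3 def {e} use {w}
  L4 def {i} use ∅
  L5 def {g,u} use ∅
  L6 def {e,i} use ∅
  L7 def {e,u} use {e}
  L8 def {e} use {w}
  L9 def {y} use {y}

Live sets:
  L0 li=∅ lo={w,y}
  L1 li=∅ lo={y}
  L2 li={y} lo={w,y}
  L3 li={w,y} lo={e,y}
  L4 li={e,y} lo={e,y}
  L5 li={w,y} lo={w,y}
  L6 li={y} lo={y}
  L7 li={e,y} lo={e,y}
  L8 li={w,y} lo={w,y}
  L9 li={y} lo=∅

Conflict graph:
  e — {i,u,w,y}
  g — {u,w,y}
  i — {e,y}
  u — {e,g,w,y}
  w — {e,g,u,y}
  y — {e,g,i,u,w}

N(u) = ["e", "g", "w", "y"]

Answer: ["e", "g", "w", "y"]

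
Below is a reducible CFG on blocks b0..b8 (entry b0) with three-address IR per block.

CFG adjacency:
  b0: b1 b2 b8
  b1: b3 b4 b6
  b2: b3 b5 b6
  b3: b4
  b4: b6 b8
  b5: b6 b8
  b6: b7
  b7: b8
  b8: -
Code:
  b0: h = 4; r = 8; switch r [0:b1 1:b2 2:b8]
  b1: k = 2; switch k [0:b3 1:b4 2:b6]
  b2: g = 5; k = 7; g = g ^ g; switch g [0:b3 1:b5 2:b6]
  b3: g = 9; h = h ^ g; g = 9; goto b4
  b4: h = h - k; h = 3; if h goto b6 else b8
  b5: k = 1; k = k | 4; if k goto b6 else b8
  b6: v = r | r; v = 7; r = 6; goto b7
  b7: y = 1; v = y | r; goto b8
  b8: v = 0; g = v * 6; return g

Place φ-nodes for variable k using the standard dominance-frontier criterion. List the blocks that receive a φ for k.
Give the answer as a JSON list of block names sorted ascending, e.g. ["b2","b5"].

idom tree: b1←b0 b2←b0 b3←b0 b4←b0 b5←b2 b6←b0 b7←b6 b8←b0
Join-block Dom:
  b3: preds {b1,b2}: {b0,b1} ∩ {b0,b2} = {b0}; idom=b0
  b4: preds {b1,b3}: {b0,b1} ∩ {b0,b3} = {b0}; idom=b0
  b6: preds {b1,b2,b4,b5}: {b0,b1} ∩ {b0,b2} ∩ {b0,b4} ∩ {b0,b2,b5} = {b0}; idom=b0
  b8: preds {b0,b4,b5,b7}: {b0} ∩ {b0,b4} ∩ {b0,b2,b5} ∩ {b0,b6,b7} = {b0}; idom=b0

Frontier:
  b3←b1: walk b1 to b0
  b3←b2: walk b2 to b0
  b4←b1: walk b1 to b0
  b4←b3: walk b3 to b0
  b6←b1: walk b1 to b0
  b6←b2: walk b2 to b0
  b6←b4: walk b4 to b0
  b6←b5: walk b5→b2 to b0
  b8←b0: walk · to b0
  b8←b4: walk b4 to b0
  b8←b5: walk b5→b2 to b0
  b8←b7: walk b7→b6 to b0
  DF(b0)=∅
  DF(b1)={b3,b4,b6}
  DF(b2)={b3,b6,b8}
  DF(b3)={b4}
  DF(b4)={b6,b8}
  DF(b5)={b6,b8}
  DF(b6)={b8}
  DF(b7)={b8}
  DF(b8)=∅

φ for k: defs {b1,b2,b5}
  DF⁺ = {b3,b4,b6,b8}

Answer: ["b3", "b4", "b6", "b8"]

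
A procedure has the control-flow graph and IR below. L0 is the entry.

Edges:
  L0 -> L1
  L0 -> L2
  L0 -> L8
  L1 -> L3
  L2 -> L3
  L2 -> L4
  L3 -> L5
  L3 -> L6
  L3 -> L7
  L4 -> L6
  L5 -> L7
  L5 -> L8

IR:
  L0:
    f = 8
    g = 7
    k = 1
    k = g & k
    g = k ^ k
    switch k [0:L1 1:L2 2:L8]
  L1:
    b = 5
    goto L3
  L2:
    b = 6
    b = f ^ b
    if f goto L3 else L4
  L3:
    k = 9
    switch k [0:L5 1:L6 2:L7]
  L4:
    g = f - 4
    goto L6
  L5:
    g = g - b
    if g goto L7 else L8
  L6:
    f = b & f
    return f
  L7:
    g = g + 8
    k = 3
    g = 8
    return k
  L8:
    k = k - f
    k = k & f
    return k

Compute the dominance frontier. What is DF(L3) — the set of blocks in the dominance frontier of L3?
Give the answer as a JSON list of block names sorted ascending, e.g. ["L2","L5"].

Answer: ["L6", "L8"]

Working:
idom tree: L1←L0 L2←L0 L3←L0 L4←L2 L5←L3 L6←L0 L7←L3 L8←L0
Dom∩ at merges:
  L3: preds {L1,L2}: {L0,L1} ∩ {L0,L2} = {L0}; idom=L0
  L6: preds {L3,L4}: {L0,L3} ∩ {L0,L2,L4} = {L0}; idom=L0
  L7: preds {L3,L5}: {L0,L3} ∩ {L0,L3,L5} = {L0,L3}; idom=L3
  L8: preds {L0,L5}: {L0} ∩ {L0,L3,L5} = {L0}; idom=L0

DF derivation:
  join L3 pred L1: L1 stop@L0
  join L3 pred L2: L2 stop@L0
  join L6 pred L3: L3 stop@L0
  join L6 pred L4: L4→L2 stop@L0
  join L7 pred L3: · stop@L3
  join L7 pred L5: L5 stop@L3
  join L8 pred L0: · stop@L0
  join L8 pred L5: L5→L3 stop@L0
  L0 → ∅
  L1 → {L3}
  L2 → {L3,L6}
  L3 → {L6,L8}
  L4 → {L6}
  L5 → {L7,L8}
  L6 → ∅
  L7 → ∅
  L8 → ∅

DF(L3) = ["L6", "L8"]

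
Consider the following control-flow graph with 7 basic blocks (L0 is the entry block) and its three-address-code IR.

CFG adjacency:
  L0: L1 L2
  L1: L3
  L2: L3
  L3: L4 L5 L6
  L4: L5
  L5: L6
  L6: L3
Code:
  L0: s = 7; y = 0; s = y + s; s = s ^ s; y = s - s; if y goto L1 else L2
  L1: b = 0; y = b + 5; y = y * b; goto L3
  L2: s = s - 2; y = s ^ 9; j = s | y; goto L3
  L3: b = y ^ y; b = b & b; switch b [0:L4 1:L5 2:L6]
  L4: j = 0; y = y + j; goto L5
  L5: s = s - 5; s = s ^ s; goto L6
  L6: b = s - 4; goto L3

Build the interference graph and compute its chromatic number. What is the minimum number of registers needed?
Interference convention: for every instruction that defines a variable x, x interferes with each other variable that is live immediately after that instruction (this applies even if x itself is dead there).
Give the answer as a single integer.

Answer: 3

Working:
Block summaries:
  L0 def {s,y} use ∅
  L1 def {b,y} use ∅
  L2 def {j,s,y} use {s}
  L3 def {b} use {y}
  L4 def {j,y} use {y}
  L5 def {s} use {s}
  L6 def {b} use {s}

Backward fixpoint:
  L0 li=∅ lo={s}
  L1 li={s} lo={s,y}
  L2 li={s} lo={s,y}
  L3 li={s,y} lo={s,y}
  L4 li={s,y} lo={s,y}
  L5 li={s,y} lo={s,y}
  L6 li={s,y} lo={s,y}

Conflict graph:
  b: {s,y}
  j: {s,y}
  s: {b,j,y}
  y: {b,j,s}

Registers:
  {b,s,y} pairwise interfere (3-clique) ⇒ χ ≥ 3
  3-colouring: c0={s}  c1={y}  c2={b,j}
  χ = 3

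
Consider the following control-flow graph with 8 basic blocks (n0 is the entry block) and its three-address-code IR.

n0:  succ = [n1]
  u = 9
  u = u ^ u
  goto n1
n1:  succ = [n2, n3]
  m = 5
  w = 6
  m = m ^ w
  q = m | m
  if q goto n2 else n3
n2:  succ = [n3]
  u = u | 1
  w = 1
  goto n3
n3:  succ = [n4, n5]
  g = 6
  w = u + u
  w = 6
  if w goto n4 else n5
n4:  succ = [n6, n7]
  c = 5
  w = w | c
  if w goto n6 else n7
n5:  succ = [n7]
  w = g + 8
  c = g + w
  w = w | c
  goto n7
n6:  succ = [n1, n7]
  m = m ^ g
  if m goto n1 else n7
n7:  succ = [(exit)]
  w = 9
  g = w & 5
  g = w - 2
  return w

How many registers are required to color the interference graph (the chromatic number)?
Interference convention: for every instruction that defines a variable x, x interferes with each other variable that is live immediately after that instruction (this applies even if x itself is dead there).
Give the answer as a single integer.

Answer: 5

Derivation:
Block summaries:
  n0: def={u} ue=∅
  n1: def={m,q,w} ue=∅
  n2: def={u,w} ue={u}
  n3: def={g,w} ue={u}
  n4: def={c,w} ue={w}
  n5: def={c,w} ue={g}
  n6: def={m} ue={g,m}
  n7: def={g,w} ue=∅

Backward fixpoint:
  n0: in=∅ out={u}
  n1: in={u} out={m,u}
  n2: in={m,u} out={m,u}
  n3: in={m,u} out={g,m,u,w}
  n4: in={g,m,u,w} out={g,m,u}
  n5: in={g} out=∅
  n6: in={g,m,u} out={u}
  n7: in=∅ out=∅

Interfere edges:
  c — {g,m,u,w}
  g — {c,m,u,w}
  m — {c,g,q,u,w}
  q — {m,u}
  u — {c,g,m,q,w}
  w — {c,g,m,u}

Colouring:
  lower bound: {c,g,m,u,w} mutually conflict ⇒ χ ≥ 5
  assign c→c2 g→c3 m→c0 q→c2 u→c1 w→c4 — no edge inside a register ⇒ χ ≤ 5
  χ = 5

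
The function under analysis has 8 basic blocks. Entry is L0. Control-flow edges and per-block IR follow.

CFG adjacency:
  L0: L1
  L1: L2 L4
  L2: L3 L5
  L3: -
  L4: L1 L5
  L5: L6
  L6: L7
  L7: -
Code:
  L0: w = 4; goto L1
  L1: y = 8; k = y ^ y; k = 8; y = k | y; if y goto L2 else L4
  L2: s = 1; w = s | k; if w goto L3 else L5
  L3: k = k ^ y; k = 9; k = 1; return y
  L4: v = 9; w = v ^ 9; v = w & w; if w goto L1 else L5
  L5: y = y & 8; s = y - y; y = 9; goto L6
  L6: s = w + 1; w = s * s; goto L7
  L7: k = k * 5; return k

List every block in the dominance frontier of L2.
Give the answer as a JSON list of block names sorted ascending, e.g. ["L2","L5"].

idom tree: L1←L0 L2←L1 L3←L2 L4←L1 L5←L1 L6←L5 L7←L6
Join-block Dom:
  L1: preds {L0,L4}: {L0} ∩ {L0,L1,L4} = {L0}; idom=L0
  L5: preds {L2,L4}: {L0,L1,L2} ∩ {L0,L1,L4} = {L0,L1}; idom=L1

DF derivation:
  join L1 pred L0: · stop@L0
  join L1 pred L4: L4→L1 stop@L0
  join L5 pred L2: L2 stop@L1
  join L5 pred L4: L4 stop@L1
  DF(L0)=∅
  DF(L1)={L1}
  DF(L2)={L5}
  DF(L3)=∅
  DF(L4)={L1,L5}
  DF(L5)=∅
  DF(L6)=∅
  DF(L7)=∅

DF(L2) = ["L5"]

Answer: ["L5"]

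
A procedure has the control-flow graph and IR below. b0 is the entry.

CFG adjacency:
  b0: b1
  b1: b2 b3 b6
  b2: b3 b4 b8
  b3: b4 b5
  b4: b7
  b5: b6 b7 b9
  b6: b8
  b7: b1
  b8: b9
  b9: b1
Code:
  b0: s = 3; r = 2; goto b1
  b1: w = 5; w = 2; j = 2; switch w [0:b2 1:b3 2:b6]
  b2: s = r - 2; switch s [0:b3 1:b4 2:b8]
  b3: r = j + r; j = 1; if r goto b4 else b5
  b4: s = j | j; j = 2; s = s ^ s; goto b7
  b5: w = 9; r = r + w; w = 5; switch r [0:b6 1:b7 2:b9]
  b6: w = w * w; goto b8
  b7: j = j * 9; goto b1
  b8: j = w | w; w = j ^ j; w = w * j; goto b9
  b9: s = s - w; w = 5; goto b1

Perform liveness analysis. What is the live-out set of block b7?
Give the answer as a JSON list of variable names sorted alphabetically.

Answer: ["r", "s"]

Analysis:
Per-block:
  b0: {r,s} / ∅
  b1: {j,w} / ∅
  b2: {s} / {r}
  b3: {j,r} / {j,r}
  b4: {j,s} / {j}
  b5: {r,w} / {r}
  b6: {w} / {w}
  b7: {j} / {j}
  b8: {j,w} / {w}
  b9: {s,w} / {s,w}

Liveness:
  live b0: ∅→{r,s}
  live b1: {r,s}→{j,r,s,w}
  live b2: {j,r,w}→{j,r,s,w}
  live b3: {j,r,s}→{j,r,s}
  live b4: {j,r}→{j,r,s}
  live b5: {j,r,s}→{j,r,s,w}
  live b6: {r,s,w}→{r,s,w}
  live b7: {j,r,s}→{r,s}
  live b8: {r,s,w}→{r,s,w}
  live b9: {r,s,w}→{r,s}

live-out(b7) = ["r", "s"]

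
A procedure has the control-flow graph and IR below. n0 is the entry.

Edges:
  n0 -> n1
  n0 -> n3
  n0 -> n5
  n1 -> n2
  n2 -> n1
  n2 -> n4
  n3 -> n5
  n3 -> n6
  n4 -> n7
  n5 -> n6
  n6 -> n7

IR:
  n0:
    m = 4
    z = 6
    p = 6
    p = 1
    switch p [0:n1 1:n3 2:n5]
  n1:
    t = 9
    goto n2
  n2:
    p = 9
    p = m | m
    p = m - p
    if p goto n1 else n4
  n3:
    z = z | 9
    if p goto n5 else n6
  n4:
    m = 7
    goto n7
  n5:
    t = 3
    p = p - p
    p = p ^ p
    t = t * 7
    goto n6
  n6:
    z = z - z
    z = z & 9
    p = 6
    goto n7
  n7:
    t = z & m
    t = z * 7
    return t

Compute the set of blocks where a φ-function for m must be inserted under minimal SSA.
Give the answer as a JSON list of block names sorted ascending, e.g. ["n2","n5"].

idom tree: n1←n0 n2←n1 n3←n0 n4←n2 n5←n0 n6←n0 n7←n0
Dom∩ at merges:
  n1: preds {n0,n2}: {n0} ∩ {n0,n1,n2} = {n0}; idom=n0
  n5: preds {n0,n3}: {n0} ∩ {n0,n3} = {n0}; idom=n0
  n6: preds {n3,n5}: {n0,n3} ∩ {n0,n5} = {n0}; idom=n0
  n7: preds {n4,n6}: {n0,n1,n2,n4} ∩ {n0,n6} = {n0}; idom=n0

DF walk-up:
  n1←n0: walk · to n0
  n1←n2: walk n2→n1 to n0
  n5←n0: walk · to n0
  n5←n3: walk n3 to n0
  n6←n3: walk n3 to n0
  n6←n5: walk n5 to n0
  n7←n4: walk n4→n2→n1 to n0
  n7←n6: walk n6 to n0
  n0: DF=∅
  n1: DF={n1,n7}
  n2: DF={n1,n7}
  n3: DF={n5,n6}
  n4: DF={n7}
  n5: DF={n6}
  n6: DF={n7}
  n7: DF=∅

φ for m: defs {n0,n4}
  DF⁺ = {n7}

Answer: ["n7"]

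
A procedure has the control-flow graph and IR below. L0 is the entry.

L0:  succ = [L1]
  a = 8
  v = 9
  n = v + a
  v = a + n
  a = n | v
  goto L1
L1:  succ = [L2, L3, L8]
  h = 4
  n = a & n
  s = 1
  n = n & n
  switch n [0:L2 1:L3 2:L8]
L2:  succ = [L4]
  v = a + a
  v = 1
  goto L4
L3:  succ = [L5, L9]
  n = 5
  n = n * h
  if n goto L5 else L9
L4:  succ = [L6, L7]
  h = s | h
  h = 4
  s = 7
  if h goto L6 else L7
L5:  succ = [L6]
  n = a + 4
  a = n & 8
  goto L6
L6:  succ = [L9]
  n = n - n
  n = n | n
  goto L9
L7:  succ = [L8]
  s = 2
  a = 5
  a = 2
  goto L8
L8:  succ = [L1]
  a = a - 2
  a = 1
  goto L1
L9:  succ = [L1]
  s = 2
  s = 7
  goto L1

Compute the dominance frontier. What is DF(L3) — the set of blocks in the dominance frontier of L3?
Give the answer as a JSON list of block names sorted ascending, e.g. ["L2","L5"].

idom tree: L1←L0 L2←L1 L3←L1 L4←L2 L5←L3 L6←L1 L7←L4 L8←L1 L9←L1
Dom at joins:
  L1: preds {L0,L8,L9}: {L0} ∩ {L0,L1,L8} ∩ {L0,L1,L9} = {L0}; idom=L0
  L6: preds {L4,L5}: {L0,L1,L2,L4} ∩ {L0,L1,L3,L5} = {L0,L1}; idom=L1
  L8: preds {L1,L7}: {L0,L1} ∩ {L0,L1,L2,L4,L7} = {L0,L1}; idom=L1
  L9: preds {L3,L6}: {L0,L1,L3} ∩ {L0,L1,L6} = {L0,L1}; idom=L1

DF walk-up:
  L1←L0: walk · to L0
  L1←L8: walk L8→L1 to L0
  L1←L9: walk L9→L1 to L0
  L6←L4: walk L4→L2 to L1
  L6←L5: walk L5→L3 to L1
  L8←L1: walk · to L1
  L8←L7: walk L7→L4→L2 to L1
  L9←L3: walk L3 to L1
  L9←L6: walk L6 to L1
  DF(L0)=∅
  DF(L1)={L1}
  DF(L2)={L6,L8}
  DF(L3)={L6,L9}
  DF(L4)={L6,L8}
  DF(L5)={L6}
  DF(L6)={L9}
  DF(L7)={L8}
  DF(L8)={L1}
  DF(L9)={L1}

DF(L3) = ["L6", "L9"]

Answer: ["L6", "L9"]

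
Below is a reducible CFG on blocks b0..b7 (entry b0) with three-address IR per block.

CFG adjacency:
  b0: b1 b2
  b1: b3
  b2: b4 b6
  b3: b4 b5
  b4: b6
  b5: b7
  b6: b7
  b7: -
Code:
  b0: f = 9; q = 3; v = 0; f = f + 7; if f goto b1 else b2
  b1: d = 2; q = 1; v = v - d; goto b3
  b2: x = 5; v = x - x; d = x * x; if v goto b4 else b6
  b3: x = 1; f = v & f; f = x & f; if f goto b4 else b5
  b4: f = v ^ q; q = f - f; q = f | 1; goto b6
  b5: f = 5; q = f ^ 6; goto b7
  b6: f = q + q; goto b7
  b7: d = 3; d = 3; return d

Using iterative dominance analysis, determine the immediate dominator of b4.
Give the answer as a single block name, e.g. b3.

idom tree: b1←b0 b2←b0 b3←b1 b4←b0 b5←b3 b6←b0 b7←b0
Join-block Dom:
  b4: preds {b2,b3}: {b0,b2} ∩ {b0,b1,b3} = {b0}; idom=b0
  b6: preds {b2,b4}: {b0,b2} ∩ {b0,b4} = {b0}; idom=b0
  b7: preds {b5,b6}: {b0,b1,b3,b5} ∩ {b0,b6} = {b0}; idom=b0

idom(b4) = b0

Answer: b0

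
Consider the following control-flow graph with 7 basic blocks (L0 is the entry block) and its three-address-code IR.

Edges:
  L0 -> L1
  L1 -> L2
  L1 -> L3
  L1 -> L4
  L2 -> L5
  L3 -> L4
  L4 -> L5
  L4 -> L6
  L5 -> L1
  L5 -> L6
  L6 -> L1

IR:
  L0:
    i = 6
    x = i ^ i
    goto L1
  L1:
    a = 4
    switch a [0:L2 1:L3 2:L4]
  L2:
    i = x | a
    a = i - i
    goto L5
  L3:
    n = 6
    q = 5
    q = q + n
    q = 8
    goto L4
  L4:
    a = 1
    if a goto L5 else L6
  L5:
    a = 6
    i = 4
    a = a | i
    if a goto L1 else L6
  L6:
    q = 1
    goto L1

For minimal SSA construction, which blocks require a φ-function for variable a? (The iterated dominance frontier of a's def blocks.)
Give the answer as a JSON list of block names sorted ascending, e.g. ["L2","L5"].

idom tree: L1←L0 L2←L1 L3←L1 L4←L1 L5←L1 L6←L1
Dom∩ at merges:
  L1: preds {L0,L5,L6}: {L0} ∩ {L0,L1,L5} ∩ {L0,L1,L6} = {L0}; idom=L0
  L4: preds {L1,L3}: {L0,L1} ∩ {L0,L1,L3} = {L0,L1}; idom=L1
  L5: preds {L2,L4}: {L0,L1,L2} ∩ {L0,L1,L4} = {L0,L1}; idom=L1
  L6: preds {L4,L5}: {L0,L1,L4} ∩ {L0,L1,L5} = {L0,L1}; idom=L1

Frontier:
  join L1 pred L0: · stop@L0
  join L1 pred L5: L5→L1 stop@L0
  join L1 pred L6: L6→L1 stop@L0
  join L4 pred L1: · stop@L1
  join L4 pred L3: L3 stop@L1
  join L5 pred L2: L2 stop@L1
  join L5 pred L4: L4 stop@L1
  join L6 pred L4: L4 stop@L1
  join L6 pred L5: L5 stop@L1
  L0 → ∅
  L1 → {L1}
  L2 → {L5}
  L3 → {L4}
  L4 → {L5,L6}
  L5 → {L1,L6}
  L6 → {L1}

φ for a: defs {L1,L2,L4,L5}
  DF⁺ = {L1,L5,L6}

Answer: ["L1", "L5", "L6"]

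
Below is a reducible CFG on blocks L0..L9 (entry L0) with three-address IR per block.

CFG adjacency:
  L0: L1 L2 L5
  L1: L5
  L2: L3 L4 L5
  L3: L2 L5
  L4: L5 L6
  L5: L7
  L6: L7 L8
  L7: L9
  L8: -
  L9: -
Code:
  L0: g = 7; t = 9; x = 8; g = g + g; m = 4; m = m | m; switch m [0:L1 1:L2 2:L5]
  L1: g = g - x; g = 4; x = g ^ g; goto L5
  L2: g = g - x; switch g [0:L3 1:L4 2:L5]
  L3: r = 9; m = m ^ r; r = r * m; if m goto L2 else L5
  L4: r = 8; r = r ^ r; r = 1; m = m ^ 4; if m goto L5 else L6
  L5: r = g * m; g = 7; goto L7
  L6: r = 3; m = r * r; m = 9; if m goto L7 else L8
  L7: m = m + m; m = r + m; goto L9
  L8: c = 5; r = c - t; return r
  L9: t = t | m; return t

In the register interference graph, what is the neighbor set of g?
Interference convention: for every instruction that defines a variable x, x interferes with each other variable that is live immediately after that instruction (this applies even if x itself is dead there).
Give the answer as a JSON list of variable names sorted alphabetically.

Block summaries:
  L0 def {g,m,t,x} use ∅
  L1 def {g,x} use {g,x}
  L2 def {g} use {g,x}
  L3 def {m,r} use {m}
  L4 def {m,r} use {m}
  L5 def {g,r} use {g,m}
  L6 def {m,r} use ∅
  L7 def {m} use {m,r}
  L8 def {c,r} use {t}
  L9 def {t} use {m,t}

Liveness:
  L0: in=∅ out={g,m,t,x}
  L1: in={g,m,t,x} out={g,m,t}
  L2: in={g,m,t,x} out={g,m,t,x}
  L3: in={g,m,t,x} out={g,m,t,x}
  L4: in={g,m,t} out={g,m,t}
  L5: in={g,m,t} out={m,r,t}
  L6: in={t} out={m,r,t}
  L7: in={m,r,t} out={m,t}
  L8: in={t} out=∅
  L9: in={m,t} out=∅

Conflict graph:
  c↔{t}
  g↔{m,r,t,x}
  m↔{g,r,t,x}
  r↔{g,m,t,x}
  t↔{c,g,m,r,x}
  x↔{g,m,r,t}

N(g) = ["m", "r", "t", "x"]

Answer: ["m", "r", "t", "x"]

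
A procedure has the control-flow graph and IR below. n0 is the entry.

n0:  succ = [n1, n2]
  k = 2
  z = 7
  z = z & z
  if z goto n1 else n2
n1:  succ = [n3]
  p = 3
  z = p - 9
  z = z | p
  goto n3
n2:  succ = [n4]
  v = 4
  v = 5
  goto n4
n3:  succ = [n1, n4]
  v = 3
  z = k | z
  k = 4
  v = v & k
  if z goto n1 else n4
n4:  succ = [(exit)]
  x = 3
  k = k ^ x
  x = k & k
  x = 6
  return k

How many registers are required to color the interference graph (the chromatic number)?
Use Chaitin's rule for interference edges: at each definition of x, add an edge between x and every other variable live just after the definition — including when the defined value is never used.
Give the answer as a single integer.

Block summaries:
  n0: def={k,z} ue=∅
  n1: def={p,z} ue=∅
  n2: def={v} ue=∅
  n3: def={k,v,z} ue={k,z}
  n4: def={k,x} ue={k}

Live sets:
  n0: in=∅ out={k}
  n1: in={k} out={k,z}
  n2: in={k} out={k}
  n3: in={k,z} out={k}
  n4: in={k} out=∅

Interference:
  k↔{p,v,x,z}
  p↔{k,z}
  v↔{k,z}
  x↔{k}
  z↔{k,p,v}

Registers:
  clique {k,p,z} ⇒ need ≥ 3
  3-colouring: R0={k}  R1={x,z}  R2={p,v}
  χ = 3

Answer: 3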